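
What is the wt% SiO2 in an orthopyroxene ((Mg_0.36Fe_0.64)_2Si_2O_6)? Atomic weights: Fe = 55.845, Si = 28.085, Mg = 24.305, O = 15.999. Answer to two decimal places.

Formula mass = 241.145 g/mol.
2 Si → 2.0000 mol SiO2 per formula unit; M(SiO2) = 60.083, so SiO2 mass = 120.166 g.
120.166/241.145 × 100 = 49.83 wt%.

49.83 wt%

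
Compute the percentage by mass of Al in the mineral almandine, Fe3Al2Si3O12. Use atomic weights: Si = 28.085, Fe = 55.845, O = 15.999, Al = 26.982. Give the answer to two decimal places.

M(Fe3Al2Si3O12) = 497.742 g/mol.
Al contributes 2 × 26.982 = 53.964 g per mole.
53.964/497.742 = 0.1084 → 10.84%.

10.84 wt%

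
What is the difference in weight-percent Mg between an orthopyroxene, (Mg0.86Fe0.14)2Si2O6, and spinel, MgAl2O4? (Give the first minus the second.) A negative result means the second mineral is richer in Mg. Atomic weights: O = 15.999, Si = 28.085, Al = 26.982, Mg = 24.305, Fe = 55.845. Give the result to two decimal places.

2.86 percentage points

First mineral: 41.805 g Mg in 209.605 g formula = 19.94 wt% Mg.
Second mineral: 24.305 g Mg in 142.265 g formula = 17.08 wt% Mg.
19.94% − 17.08% gives a difference of 2.86 percentage points.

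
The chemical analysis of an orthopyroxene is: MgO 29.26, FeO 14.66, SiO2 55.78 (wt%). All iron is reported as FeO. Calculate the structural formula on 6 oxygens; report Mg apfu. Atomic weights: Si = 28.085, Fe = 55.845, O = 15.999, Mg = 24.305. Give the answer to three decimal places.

29.26 wt% MgO ÷ 40.304 g/mol = 0.72598 mol, giving 0.72598 Mg and 0.72598 O.
14.66 wt% FeO ÷ 71.844 g/mol = 0.20405 mol, giving 0.20405 Fe and 0.20405 O.
55.78 wt% SiO2 ÷ 60.083 g/mol = 0.92838 mol, giving 0.92838 Si and 1.85676 O.
Oxygen sums to 2.78679; scaling by 6/2.78679 = 2.15301 puts the formula on 6 O.
Mg: 0.72598 × 2.15301 = 1.563 atoms per formula unit.

1.563 Mg apfu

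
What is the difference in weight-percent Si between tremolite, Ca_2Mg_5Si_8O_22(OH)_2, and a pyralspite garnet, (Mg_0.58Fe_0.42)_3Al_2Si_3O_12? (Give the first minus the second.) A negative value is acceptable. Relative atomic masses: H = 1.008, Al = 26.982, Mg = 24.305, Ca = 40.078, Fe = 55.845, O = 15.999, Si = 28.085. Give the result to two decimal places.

8.63 percentage points

First mineral: 224.680 g Si in 812.353 g formula = 27.66 wt% Si.
Second mineral: 84.255 g Si in 442.862 g formula = 19.03 wt% Si.
27.66% − 19.03% gives a difference of 8.63 percentage points.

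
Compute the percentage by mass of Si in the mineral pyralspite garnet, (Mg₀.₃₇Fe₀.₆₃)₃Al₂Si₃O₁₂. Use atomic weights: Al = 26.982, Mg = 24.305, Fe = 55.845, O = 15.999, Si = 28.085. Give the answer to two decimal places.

Formula mass = 1.11*24.305 + 1.89*55.845 + 2*26.982 + 3*28.085 + 12*15.999 = 462.733 g/mol, of which 84.255 g is Si.
So Si makes up 84.255/462.733 = 0.1821 of the mass, i.e. 18.21%.

18.21 weight percent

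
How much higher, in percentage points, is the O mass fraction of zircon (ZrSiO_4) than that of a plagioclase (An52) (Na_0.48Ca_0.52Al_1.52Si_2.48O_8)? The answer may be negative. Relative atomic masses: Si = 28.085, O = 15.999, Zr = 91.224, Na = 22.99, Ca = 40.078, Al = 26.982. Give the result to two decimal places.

-12.40 percentage points

M(ZrSiO_4) = 183.305 g/mol, so wt% O = 63.996/183.305 × 100 = 34.91%.
M(Na_0.48Ca_0.52Al_1.52Si_2.48O_8) = 270.531 g/mol, so wt% O = 127.992/270.531 × 100 = 47.31%.
34.91 − 47.31 = -12.40 pp.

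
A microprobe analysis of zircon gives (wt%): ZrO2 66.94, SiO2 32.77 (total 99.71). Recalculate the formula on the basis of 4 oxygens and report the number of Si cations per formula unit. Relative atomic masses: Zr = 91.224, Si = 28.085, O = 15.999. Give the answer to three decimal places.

1.002 Si apfu

ZrO2: 66.94/123.222 = 0.54325 mol → 0.54325 mol Zr, 1.08650 mol O.
SiO2: 32.77/60.083 = 0.54541 mol → 0.54541 mol Si, 1.09082 mol O.
Total oxygen = 2.17732 mol. Normalization factor = 4/2.17732 = 1.83712.
Si per 4 O = 0.54541 × 1.83712 = 1.002.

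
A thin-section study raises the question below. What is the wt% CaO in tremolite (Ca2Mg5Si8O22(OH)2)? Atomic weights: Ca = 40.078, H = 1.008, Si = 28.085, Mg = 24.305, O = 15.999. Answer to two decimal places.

Formula mass = 812.353 g/mol.
2 Ca → 2.0000 mol CaO per formula unit; M(CaO) = 56.077, so CaO mass = 112.154 g.
112.154/812.353 × 100 = 13.81 wt%.

13.81 wt%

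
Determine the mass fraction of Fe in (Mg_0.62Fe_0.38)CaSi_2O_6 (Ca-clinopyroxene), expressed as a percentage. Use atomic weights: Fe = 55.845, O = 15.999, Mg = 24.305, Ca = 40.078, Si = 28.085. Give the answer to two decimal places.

9.29 weight percent

M((Mg_0.62Fe_0.38)CaSi_2O_6) = 228.532 g/mol.
Fe contributes 0.38 × 55.845 = 21.221 g per mole.
21.221/228.532 = 0.0929 → 9.29%.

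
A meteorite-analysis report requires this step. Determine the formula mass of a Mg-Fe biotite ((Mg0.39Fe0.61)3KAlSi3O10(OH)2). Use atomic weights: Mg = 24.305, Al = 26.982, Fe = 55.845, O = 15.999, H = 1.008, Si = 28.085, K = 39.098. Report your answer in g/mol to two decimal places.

474.97 g/mol

The formula mass is the sum 1.17·24.305 + 1.83·55.845 + 1·39.098 + 1·26.982 + 3·28.085 + 12·15.999 + 2·1.008.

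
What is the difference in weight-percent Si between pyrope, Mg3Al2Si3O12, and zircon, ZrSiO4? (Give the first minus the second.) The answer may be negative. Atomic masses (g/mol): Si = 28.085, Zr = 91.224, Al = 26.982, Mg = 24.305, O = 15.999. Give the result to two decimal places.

First mineral: 84.255 g Si in 403.122 g formula = 20.90 wt% Si.
Second mineral: 28.085 g Si in 183.305 g formula = 15.32 wt% Si.
20.90% − 15.32% gives a difference of 5.58 percentage points.

5.58 percentage points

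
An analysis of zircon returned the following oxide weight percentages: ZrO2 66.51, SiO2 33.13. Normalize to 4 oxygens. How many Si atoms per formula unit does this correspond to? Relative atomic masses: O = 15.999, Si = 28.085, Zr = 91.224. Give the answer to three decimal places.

1.011 Si apfu

ZrO2: 66.51/123.222 = 0.53976 mol → 0.53976 mol Zr, 1.07952 mol O.
SiO2: 33.13/60.083 = 0.55140 mol → 0.55140 mol Si, 1.10280 mol O.
Total oxygen = 2.18232 mol. Normalization factor = 4/2.18232 = 1.83291.
Si per 4 O = 0.55140 × 1.83291 = 1.011.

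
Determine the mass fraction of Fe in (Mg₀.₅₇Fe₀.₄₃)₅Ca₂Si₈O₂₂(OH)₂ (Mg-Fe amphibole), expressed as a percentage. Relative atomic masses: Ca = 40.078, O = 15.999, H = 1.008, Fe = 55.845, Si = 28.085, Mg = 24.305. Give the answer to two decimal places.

Formula mass = 2.85×24.305 + 2.15×55.845 + 2×40.078 + 8×28.085 + 24×15.999 + 2×1.008 = 880.164 g/mol, of which 120.067 g is Fe.
So Fe makes up 120.067/880.164 = 0.1364 of the mass, i.e. 13.64%.

13.64 weight percent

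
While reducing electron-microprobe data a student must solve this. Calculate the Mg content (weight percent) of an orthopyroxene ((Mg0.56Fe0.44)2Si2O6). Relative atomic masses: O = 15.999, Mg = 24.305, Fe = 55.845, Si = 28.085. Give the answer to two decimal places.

Formula mass = 1.12×24.305 + 0.88×55.845 + 2×28.085 + 6×15.999 = 228.529 g/mol, of which 27.222 g is Mg.
So Mg makes up 27.222/228.529 = 0.1191 of the mass, i.e. 11.91%.

11.91 weight percent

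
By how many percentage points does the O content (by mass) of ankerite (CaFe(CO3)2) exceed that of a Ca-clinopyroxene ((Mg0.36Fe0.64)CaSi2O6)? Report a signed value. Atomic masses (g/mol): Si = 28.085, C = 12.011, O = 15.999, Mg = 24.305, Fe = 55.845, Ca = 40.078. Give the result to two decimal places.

3.90 percentage points

First mineral: 95.994 g O in 215.939 g formula = 44.45 wt% O.
Second mineral: 95.994 g O in 236.733 g formula = 40.55 wt% O.
44.45% − 40.55% gives a difference of 3.90 percentage points.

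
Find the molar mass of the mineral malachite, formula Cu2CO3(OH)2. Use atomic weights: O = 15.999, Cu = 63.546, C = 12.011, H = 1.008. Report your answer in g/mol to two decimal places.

221.11 g/mol

The formula mass is the sum 2·63.546 + 1·12.011 + 5·15.999 + 2·1.008.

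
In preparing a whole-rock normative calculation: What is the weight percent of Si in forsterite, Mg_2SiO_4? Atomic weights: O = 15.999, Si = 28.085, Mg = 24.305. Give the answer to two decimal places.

19.96 wt%

M(Mg_2SiO_4) = 140.691 g/mol.
Si contributes 1 × 28.085 = 28.085 g per mole.
28.085/140.691 = 0.1996 → 19.96%.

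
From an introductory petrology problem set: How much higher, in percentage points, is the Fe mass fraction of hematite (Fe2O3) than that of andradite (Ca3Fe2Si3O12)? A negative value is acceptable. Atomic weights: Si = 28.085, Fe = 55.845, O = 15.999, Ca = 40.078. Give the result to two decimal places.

M(Fe2O3) = 159.687 g/mol, so wt% Fe = 111.690/159.687 × 100 = 69.94%.
M(Ca3Fe2Si3O12) = 508.167 g/mol, so wt% Fe = 111.690/508.167 × 100 = 21.98%.
69.94 − 21.98 = 47.96 pp.

47.96 percentage points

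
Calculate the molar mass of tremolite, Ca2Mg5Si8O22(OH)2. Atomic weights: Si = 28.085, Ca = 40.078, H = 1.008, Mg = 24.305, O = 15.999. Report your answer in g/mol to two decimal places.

812.35 g/mol

M = 2×40.078 + 5×24.305 + 8×28.085 + 24×15.999 + 2×1.008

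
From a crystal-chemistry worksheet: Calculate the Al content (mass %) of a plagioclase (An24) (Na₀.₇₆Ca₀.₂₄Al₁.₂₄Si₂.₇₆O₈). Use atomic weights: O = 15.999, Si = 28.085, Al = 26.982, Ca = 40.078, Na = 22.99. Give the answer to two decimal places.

12.58 mass %

Formula mass = 0.76*22.99 + 0.24*40.078 + 1.24*26.982 + 2.76*28.085 + 8*15.999 = 266.055 g/mol, of which 33.458 g is Al.
So Al makes up 33.458/266.055 = 0.1258 of the mass, i.e. 12.58%.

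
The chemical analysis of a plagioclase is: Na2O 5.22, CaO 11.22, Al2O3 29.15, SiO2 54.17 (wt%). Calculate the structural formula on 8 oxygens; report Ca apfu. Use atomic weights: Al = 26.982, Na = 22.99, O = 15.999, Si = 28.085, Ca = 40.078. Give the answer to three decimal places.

0.543 Ca apfu

Na2O: 5.22/61.979 = 0.08422 mol → 0.16844 mol Na, 0.08422 mol O.
CaO: 11.22/56.077 = 0.20008 mol → 0.20008 mol Ca, 0.20008 mol O.
Al2O3: 29.15/101.961 = 0.28589 mol → 0.57178 mol Al, 0.85767 mol O.
SiO2: 54.17/60.083 = 0.90159 mol → 0.90159 mol Si, 1.80318 mol O.
Total oxygen = 2.94515 mol. Normalization factor = 8/2.94515 = 2.71633.
Ca per 8 O = 0.20008 × 2.71633 = 0.543.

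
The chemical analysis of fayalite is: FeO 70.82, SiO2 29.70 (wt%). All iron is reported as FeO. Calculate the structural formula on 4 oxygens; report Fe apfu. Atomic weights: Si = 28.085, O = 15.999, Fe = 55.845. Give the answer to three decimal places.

70.82 wt% FeO ÷ 71.844 g/mol = 0.98575 mol, giving 0.98575 Fe and 0.98575 O.
29.70 wt% SiO2 ÷ 60.083 g/mol = 0.49432 mol, giving 0.49432 Si and 0.98864 O.
Oxygen sums to 1.97439; scaling by 4/1.97439 = 2.02594 puts the formula on 4 O.
Fe: 0.98575 × 2.02594 = 1.997 atoms per formula unit.

1.997 Fe apfu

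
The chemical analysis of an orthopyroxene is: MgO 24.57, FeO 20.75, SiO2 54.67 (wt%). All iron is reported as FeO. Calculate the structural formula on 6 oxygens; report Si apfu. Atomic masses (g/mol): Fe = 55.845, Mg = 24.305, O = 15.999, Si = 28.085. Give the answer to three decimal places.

2.008 Si apfu

MgO: 24.57/40.304 = 0.60962 mol → 0.60962 mol Mg, 0.60962 mol O.
FeO: 20.75/71.844 = 0.28882 mol → 0.28882 mol Fe, 0.28882 mol O.
SiO2: 54.67/60.083 = 0.90991 mol → 0.90991 mol Si, 1.81982 mol O.
Total oxygen = 2.71826 mol. Normalization factor = 6/2.71826 = 2.20729.
Si per 6 O = 0.90991 × 2.20729 = 2.008.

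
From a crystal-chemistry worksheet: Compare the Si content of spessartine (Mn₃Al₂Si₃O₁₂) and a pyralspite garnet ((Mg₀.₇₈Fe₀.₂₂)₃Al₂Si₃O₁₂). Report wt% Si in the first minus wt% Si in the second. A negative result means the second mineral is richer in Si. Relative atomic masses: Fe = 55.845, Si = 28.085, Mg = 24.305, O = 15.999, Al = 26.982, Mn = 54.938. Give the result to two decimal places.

First mineral: 84.255 g Si in 495.021 g formula = 17.02 wt% Si.
Second mineral: 84.255 g Si in 423.938 g formula = 19.87 wt% Si.
17.02% − 19.87% gives a difference of -2.85 percentage points.

-2.85 percentage points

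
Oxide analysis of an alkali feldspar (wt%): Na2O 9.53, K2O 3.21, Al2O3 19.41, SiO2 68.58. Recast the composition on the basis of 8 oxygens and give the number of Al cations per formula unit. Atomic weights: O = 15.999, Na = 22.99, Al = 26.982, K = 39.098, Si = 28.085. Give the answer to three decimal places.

Na2O: 9.53/61.979 = 0.15376 mol → 0.30752 mol Na, 0.15376 mol O.
K2O: 3.21/94.195 = 0.03408 mol → 0.06816 mol K, 0.03408 mol O.
Al2O3: 19.41/101.961 = 0.19037 mol → 0.38074 mol Al, 0.57111 mol O.
SiO2: 68.58/60.083 = 1.14142 mol → 1.14142 mol Si, 2.28284 mol O.
Total oxygen = 3.04179 mol. Normalization factor = 8/3.04179 = 2.63003.
Al per 8 O = 0.38074 × 2.63003 = 1.001.

1.001 Al apfu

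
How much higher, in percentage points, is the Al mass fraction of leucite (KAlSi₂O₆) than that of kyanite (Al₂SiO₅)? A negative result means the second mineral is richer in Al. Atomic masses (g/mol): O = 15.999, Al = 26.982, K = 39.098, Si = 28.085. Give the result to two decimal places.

Al in KAlSi₂O₆: molar mass 218.244 g/mol; 1×26.982 = 26.982 g → 12.36 wt%.
Al in Al₂SiO₅: molar mass 162.044 g/mol; 2×26.982 = 53.964 g → 33.30 wt%.
Difference = 12.36 − 33.30 = -20.94 percentage points.

-20.94 percentage points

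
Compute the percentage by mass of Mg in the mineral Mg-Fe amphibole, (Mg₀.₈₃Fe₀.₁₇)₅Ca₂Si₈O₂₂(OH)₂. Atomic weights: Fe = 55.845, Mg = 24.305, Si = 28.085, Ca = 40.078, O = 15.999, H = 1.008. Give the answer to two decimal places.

12.02 weight percent

Molar mass of (Mg₀.₈₃Fe₀.₁₇)₅Ca₂Si₈O₂₂(OH)₂: 4.15×24.305 + 0.85×55.845 + 2×40.078 + 8×28.085 + 24×15.999 + 2×1.008 = 839.162 g/mol.
Mass of Mg per formula unit: 4.15 × 24.305 = 100.866 g.
Weight fraction Mg = 100.866 / 839.162 = 0.1202.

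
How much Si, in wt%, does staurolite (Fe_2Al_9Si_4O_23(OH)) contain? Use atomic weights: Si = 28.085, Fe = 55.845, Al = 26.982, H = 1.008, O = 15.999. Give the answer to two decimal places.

13.19 wt%

Molar mass of Fe_2Al_9Si_4O_23(OH): 2·55.845 + 9·26.982 + 4·28.085 + 24·15.999 + 1·1.008 = 851.852 g/mol.
Mass of Si per formula unit: 4 × 28.085 = 112.340 g.
Weight fraction Si = 112.340 / 851.852 = 0.1319.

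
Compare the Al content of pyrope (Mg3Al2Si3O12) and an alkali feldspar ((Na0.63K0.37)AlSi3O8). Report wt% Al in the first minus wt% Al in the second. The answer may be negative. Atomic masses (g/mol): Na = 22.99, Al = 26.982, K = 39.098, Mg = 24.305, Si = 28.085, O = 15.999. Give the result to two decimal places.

3.33 percentage points

Al in Mg3Al2Si3O12: molar mass 403.122 g/mol; 2×26.982 = 53.964 g → 13.39 wt%.
Al in (Na0.63K0.37)AlSi3O8: molar mass 268.179 g/mol; 1×26.982 = 26.982 g → 10.06 wt%.
Difference = 13.39 − 10.06 = 3.33 percentage points.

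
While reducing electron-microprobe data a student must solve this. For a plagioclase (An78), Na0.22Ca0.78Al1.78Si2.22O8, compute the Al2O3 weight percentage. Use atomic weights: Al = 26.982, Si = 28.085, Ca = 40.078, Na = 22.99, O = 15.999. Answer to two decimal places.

33.04 wt%

Molar mass of Na0.22Ca0.78Al1.78Si2.22O8 = 0.22*22.99 + 0.78*40.078 + 1.78*26.982 + 2.22*28.085 + 8*15.999 = 274.687 g/mol.
Each formula unit contains 1.78 Al, equivalent to 1.78/2 = 0.8900 mol Al2O3.
M(Al2O3) = 2×26.982 + 3×15.999 = 101.961 g/mol.
Mass of Al2O3 per formula unit = 0.8900 × 101.961 = 90.745 g.
Al2O3 wt% = 90.745 / 274.687 × 100 = 33.04%.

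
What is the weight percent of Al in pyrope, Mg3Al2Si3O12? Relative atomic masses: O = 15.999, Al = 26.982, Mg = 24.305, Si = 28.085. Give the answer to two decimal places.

Formula mass = 3*24.305 + 2*26.982 + 3*28.085 + 12*15.999 = 403.122 g/mol, of which 53.964 g is Al.
So Al makes up 53.964/403.122 = 0.1339 of the mass, i.e. 13.39%.

13.39 weight percent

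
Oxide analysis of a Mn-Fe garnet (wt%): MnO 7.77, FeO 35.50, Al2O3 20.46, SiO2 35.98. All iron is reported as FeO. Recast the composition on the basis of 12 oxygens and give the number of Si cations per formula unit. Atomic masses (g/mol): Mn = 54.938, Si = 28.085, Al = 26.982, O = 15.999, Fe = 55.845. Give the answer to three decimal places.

2.990 Si apfu

MnO: 7.77/70.937 = 0.10953 mol → 0.10953 mol Mn, 0.10953 mol O.
FeO: 35.50/71.844 = 0.49413 mol → 0.49413 mol Fe, 0.49413 mol O.
Al2O3: 20.46/101.961 = 0.20066 mol → 0.40132 mol Al, 0.60198 mol O.
SiO2: 35.98/60.083 = 0.59884 mol → 0.59884 mol Si, 1.19768 mol O.
Total oxygen = 2.40332 mol. Normalization factor = 12/2.40332 = 4.99309.
Si per 12 O = 0.59884 × 4.99309 = 2.990.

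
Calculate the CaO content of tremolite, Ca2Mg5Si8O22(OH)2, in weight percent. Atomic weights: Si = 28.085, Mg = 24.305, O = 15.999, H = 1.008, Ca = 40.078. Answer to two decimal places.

Formula mass = 812.353 g/mol.
2 Ca → 2.0000 mol CaO per formula unit; M(CaO) = 56.077, so CaO mass = 112.154 g.
112.154/812.353 × 100 = 13.81 wt%.

13.81 wt%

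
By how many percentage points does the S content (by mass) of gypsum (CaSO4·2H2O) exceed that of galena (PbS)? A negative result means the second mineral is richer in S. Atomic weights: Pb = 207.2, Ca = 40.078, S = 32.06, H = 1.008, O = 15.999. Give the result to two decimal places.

5.22 percentage points

First mineral: 32.060 g S in 172.164 g formula = 18.62 wt% S.
Second mineral: 32.060 g S in 239.260 g formula = 13.40 wt% S.
18.62% − 13.40% gives a difference of 5.22 percentage points.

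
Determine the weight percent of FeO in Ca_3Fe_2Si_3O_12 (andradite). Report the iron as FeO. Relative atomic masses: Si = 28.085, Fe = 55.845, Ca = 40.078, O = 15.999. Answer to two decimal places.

28.28 wt%

Molar mass of Ca_3Fe_2Si_3O_12 = 3×40.078 + 2×55.845 + 3×28.085 + 12×15.999 = 508.167 g/mol.
Each formula unit contains 2 Fe, equivalent to 2/1 = 2.0000 mol FeO.
M(FeO) = 1×55.845 + 1×15.999 = 71.844 g/mol.
Mass of FeO per formula unit = 2.0000 × 71.844 = 143.688 g.
FeO wt% = 143.688 / 508.167 × 100 = 28.28%.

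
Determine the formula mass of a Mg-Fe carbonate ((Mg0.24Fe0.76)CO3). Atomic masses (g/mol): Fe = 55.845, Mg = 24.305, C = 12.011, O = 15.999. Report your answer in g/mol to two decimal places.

108.28 g/mol

M = 0.24*24.305 + 0.76*55.845 + 1*12.011 + 3*15.999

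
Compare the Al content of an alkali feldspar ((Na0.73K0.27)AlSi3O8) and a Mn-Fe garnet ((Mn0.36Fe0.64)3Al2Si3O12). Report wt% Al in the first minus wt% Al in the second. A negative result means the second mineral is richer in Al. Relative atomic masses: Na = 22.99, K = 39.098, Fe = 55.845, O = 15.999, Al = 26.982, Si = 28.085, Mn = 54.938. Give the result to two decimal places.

First mineral: 26.982 g Al in 266.568 g formula = 10.12 wt% Al.
Second mineral: 53.964 g Al in 496.762 g formula = 10.86 wt% Al.
10.12% − 10.86% gives a difference of -0.74 percentage points.

-0.74 percentage points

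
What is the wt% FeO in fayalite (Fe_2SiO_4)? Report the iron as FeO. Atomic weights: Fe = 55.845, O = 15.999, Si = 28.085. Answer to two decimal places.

70.51 wt%

M(Fe_2SiO_4) = 203.771 g/mol; M(FeO) = 71.844 g/mol.
Moles FeO per formula unit = 2 Fe ÷ 1 = 2.0000.
FeO fraction = (2.0000 × 71.844) / 203.771 = 143.688/203.771 = 0.7051.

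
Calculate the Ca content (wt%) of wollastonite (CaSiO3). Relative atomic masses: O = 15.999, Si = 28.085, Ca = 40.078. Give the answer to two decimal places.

34.50 wt%

Formula mass = 1*40.078 + 1*28.085 + 3*15.999 = 116.160 g/mol, of which 40.078 g is Ca.
So Ca makes up 40.078/116.160 = 0.3450 of the mass, i.e. 34.50%.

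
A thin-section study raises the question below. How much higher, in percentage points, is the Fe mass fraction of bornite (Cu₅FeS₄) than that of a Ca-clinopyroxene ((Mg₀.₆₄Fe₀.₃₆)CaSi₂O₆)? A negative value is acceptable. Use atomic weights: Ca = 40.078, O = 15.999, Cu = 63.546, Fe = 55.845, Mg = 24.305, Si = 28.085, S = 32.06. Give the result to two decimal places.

M(Cu₅FeS₄) = 501.815 g/mol, so wt% Fe = 55.845/501.815 × 100 = 11.13%.
M((Mg₀.₆₄Fe₀.₃₆)CaSi₂O₆) = 227.901 g/mol, so wt% Fe = 20.104/227.901 × 100 = 8.82%.
11.13 − 8.82 = 2.31 pp.

2.31 percentage points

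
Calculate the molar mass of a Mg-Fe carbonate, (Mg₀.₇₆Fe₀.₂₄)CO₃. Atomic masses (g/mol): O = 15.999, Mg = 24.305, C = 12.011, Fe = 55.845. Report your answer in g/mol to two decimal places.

91.88 g/mol

The formula mass is the sum 0.76*24.305 + 0.24*55.845 + 1*12.011 + 3*15.999.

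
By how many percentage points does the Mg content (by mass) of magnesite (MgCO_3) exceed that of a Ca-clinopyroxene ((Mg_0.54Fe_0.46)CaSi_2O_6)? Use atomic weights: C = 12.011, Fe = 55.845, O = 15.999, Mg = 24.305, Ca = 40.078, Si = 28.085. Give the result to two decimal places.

Mg in MgCO_3: molar mass 84.313 g/mol; 1×24.305 = 24.305 g → 28.83 wt%.
Mg in (Mg_0.54Fe_0.46)CaSi_2O_6: molar mass 231.055 g/mol; 0.54×24.305 = 13.125 g → 5.68 wt%.
Difference = 28.83 − 5.68 = 23.15 percentage points.

23.15 percentage points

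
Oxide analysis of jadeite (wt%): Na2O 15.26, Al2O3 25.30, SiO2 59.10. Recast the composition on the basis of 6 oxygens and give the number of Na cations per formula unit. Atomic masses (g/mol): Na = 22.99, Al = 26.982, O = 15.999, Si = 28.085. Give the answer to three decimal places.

0.999 Na apfu

Na2O (M=61.979): mol = 0.24621; Na = 0.49242, O = 0.24621.
Al2O3 (M=101.961): mol = 0.24813; Al = 0.49626, O = 0.74439.
SiO2 (M=60.083): mol = 0.98364; Si = 0.98364, O = 1.96728.
ΣO = 2.95788; factor = 6/ΣO = 2.02848.
Na apfu = 0.49242 × 2.02848 = 0.999.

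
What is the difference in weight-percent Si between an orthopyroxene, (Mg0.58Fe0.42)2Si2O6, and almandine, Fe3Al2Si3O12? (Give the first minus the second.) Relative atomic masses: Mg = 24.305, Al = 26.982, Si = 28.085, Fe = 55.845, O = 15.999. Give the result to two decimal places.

Si in (Mg0.58Fe0.42)2Si2O6: molar mass 227.268 g/mol; 2×28.085 = 56.170 g → 24.72 wt%.
Si in Fe3Al2Si3O12: molar mass 497.742 g/mol; 3×28.085 = 84.255 g → 16.93 wt%.
Difference = 24.72 − 16.93 = 7.79 percentage points.

7.79 percentage points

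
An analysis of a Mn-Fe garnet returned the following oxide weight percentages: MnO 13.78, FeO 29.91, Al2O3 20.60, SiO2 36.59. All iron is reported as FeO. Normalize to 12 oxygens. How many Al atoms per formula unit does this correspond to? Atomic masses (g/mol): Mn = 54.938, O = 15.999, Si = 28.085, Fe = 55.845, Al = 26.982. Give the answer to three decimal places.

13.78 wt% MnO ÷ 70.937 g/mol = 0.19426 mol, giving 0.19426 Mn and 0.19426 O.
29.91 wt% FeO ÷ 71.844 g/mol = 0.41632 mol, giving 0.41632 Fe and 0.41632 O.
20.60 wt% Al2O3 ÷ 101.961 g/mol = 0.20204 mol, giving 0.40408 Al and 0.60612 O.
36.59 wt% SiO2 ÷ 60.083 g/mol = 0.60899 mol, giving 0.60899 Si and 1.21798 O.
Oxygen sums to 2.43468; scaling by 12/2.43468 = 4.92878 puts the formula on 12 O.
Al: 0.40408 × 4.92878 = 1.992 atoms per formula unit.

1.992 Al apfu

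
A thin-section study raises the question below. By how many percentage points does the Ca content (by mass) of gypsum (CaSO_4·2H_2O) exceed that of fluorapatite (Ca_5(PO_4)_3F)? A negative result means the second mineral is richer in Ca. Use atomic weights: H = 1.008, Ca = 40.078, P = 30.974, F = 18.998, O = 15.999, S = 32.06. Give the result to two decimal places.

M(CaSO_4·2H_2O) = 172.164 g/mol, so wt% Ca = 40.078/172.164 × 100 = 23.28%.
M(Ca_5(PO_4)_3F) = 504.298 g/mol, so wt% Ca = 200.390/504.298 × 100 = 39.74%.
23.28 − 39.74 = -16.46 pp.

-16.46 percentage points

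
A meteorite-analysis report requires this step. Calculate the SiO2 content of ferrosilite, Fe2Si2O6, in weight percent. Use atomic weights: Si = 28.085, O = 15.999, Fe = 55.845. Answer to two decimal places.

Formula mass = 263.854 g/mol.
2 Si → 2.0000 mol SiO2 per formula unit; M(SiO2) = 60.083, so SiO2 mass = 120.166 g.
120.166/263.854 × 100 = 45.54 wt%.

45.54 wt%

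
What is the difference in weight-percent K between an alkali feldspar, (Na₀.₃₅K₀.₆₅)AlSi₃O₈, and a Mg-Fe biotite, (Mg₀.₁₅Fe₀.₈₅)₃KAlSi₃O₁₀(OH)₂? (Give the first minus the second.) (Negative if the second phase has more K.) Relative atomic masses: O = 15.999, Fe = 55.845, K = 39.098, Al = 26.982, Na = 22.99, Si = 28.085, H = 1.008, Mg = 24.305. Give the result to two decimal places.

1.46 percentage points

M((Na₀.₃₅K₀.₆₅)AlSi₃O₈) = 272.689 g/mol, so wt% K = 25.414/272.689 × 100 = 9.32%.
M((Mg₀.₁₅Fe₀.₈₅)₃KAlSi₃O₁₀(OH)₂) = 497.681 g/mol, so wt% K = 39.098/497.681 × 100 = 7.86%.
9.32 − 7.86 = 1.46 pp.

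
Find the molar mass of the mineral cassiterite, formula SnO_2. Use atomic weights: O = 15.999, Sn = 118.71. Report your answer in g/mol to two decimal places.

Sn: 1 × 118.71 = 118.7100
O: 2 × 15.999 = 31.9980
Summing the contributions gives the formula mass.

150.71 g/mol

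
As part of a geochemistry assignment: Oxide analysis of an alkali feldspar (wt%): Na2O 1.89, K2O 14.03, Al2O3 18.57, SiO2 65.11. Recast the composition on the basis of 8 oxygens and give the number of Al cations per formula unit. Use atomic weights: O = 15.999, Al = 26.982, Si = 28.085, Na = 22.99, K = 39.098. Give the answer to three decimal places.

Na2O (M=61.979): mol = 0.03049; Na = 0.06098, O = 0.03049.
K2O (M=94.195): mol = 0.14895; K = 0.29790, O = 0.14895.
Al2O3 (M=101.961): mol = 0.18213; Al = 0.36426, O = 0.54639.
SiO2 (M=60.083): mol = 1.08367; Si = 1.08367, O = 2.16734.
ΣO = 2.89317; factor = 8/ΣO = 2.76513.
Al apfu = 0.36426 × 2.76513 = 1.007.

1.007 Al apfu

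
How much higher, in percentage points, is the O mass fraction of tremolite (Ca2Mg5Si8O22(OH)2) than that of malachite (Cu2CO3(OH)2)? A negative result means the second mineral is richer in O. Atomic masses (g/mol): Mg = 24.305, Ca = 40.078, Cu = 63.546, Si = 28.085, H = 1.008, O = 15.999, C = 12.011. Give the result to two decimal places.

11.09 percentage points

First mineral: 383.976 g O in 812.353 g formula = 47.27 wt% O.
Second mineral: 79.995 g O in 221.114 g formula = 36.18 wt% O.
47.27% − 36.18% gives a difference of 11.09 percentage points.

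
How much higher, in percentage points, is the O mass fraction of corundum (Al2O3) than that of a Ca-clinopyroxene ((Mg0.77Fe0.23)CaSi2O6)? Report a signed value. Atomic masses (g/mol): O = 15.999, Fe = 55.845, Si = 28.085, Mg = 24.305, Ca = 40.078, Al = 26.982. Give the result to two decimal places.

O in Al2O3: molar mass 101.961 g/mol; 3×15.999 = 47.997 g → 47.07 wt%.
O in (Mg0.77Fe0.23)CaSi2O6: molar mass 223.801 g/mol; 6×15.999 = 95.994 g → 42.89 wt%.
Difference = 47.07 − 42.89 = 4.18 percentage points.

4.18 percentage points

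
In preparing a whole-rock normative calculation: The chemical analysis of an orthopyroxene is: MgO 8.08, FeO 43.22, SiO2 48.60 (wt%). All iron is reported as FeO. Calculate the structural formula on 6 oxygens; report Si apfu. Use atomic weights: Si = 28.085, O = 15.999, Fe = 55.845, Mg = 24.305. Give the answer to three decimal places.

2.006 Si apfu

MgO: 8.08/40.304 = 0.20048 mol → 0.20048 mol Mg, 0.20048 mol O.
FeO: 43.22/71.844 = 0.60158 mol → 0.60158 mol Fe, 0.60158 mol O.
SiO2: 48.60/60.083 = 0.80888 mol → 0.80888 mol Si, 1.61776 mol O.
Total oxygen = 2.41982 mol. Normalization factor = 6/2.41982 = 2.47952.
Si per 6 O = 0.80888 × 2.47952 = 2.006.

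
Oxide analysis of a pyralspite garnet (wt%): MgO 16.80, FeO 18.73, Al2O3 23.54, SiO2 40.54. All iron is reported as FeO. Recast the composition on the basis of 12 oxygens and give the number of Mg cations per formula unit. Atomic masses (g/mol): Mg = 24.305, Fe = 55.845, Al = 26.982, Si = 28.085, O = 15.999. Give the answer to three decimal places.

16.80 wt% MgO ÷ 40.304 g/mol = 0.41683 mol, giving 0.41683 Mg and 0.41683 O.
18.73 wt% FeO ÷ 71.844 g/mol = 0.26070 mol, giving 0.26070 Fe and 0.26070 O.
23.54 wt% Al2O3 ÷ 101.961 g/mol = 0.23087 mol, giving 0.46174 Al and 0.69261 O.
40.54 wt% SiO2 ÷ 60.083 g/mol = 0.67473 mol, giving 0.67473 Si and 1.34946 O.
Oxygen sums to 2.71960; scaling by 12/2.71960 = 4.41241 puts the formula on 12 O.
Mg: 0.41683 × 4.41241 = 1.839 atoms per formula unit.

1.839 Mg apfu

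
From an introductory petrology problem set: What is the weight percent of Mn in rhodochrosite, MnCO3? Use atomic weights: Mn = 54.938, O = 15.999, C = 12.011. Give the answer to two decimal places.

M(MnCO3) = 114.946 g/mol.
Mn contributes 1 × 54.938 = 54.938 g per mole.
54.938/114.946 = 0.4779 → 47.79%.

47.79 mass %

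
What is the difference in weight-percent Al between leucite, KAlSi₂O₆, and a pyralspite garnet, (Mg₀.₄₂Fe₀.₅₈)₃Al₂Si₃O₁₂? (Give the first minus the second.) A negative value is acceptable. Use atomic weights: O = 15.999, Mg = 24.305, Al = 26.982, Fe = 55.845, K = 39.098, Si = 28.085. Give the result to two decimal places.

0.58 percentage points

First mineral: 26.982 g Al in 218.244 g formula = 12.36 wt% Al.
Second mineral: 53.964 g Al in 458.002 g formula = 11.78 wt% Al.
12.36% − 11.78% gives a difference of 0.58 percentage points.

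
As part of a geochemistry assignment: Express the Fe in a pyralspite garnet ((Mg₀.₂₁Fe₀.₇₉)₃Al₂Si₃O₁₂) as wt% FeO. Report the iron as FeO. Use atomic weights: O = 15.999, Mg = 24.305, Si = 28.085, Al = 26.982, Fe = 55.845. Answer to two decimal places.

35.63 wt%

Molar mass of (Mg₀.₂₁Fe₀.₇₉)₃Al₂Si₃O₁₂ = 0.63×24.305 + 2.37×55.845 + 2×26.982 + 3×28.085 + 12×15.999 = 477.872 g/mol.
Each formula unit contains 2.37 Fe, equivalent to 2.37/1 = 2.3700 mol FeO.
M(FeO) = 1×55.845 + 1×15.999 = 71.844 g/mol.
Mass of FeO per formula unit = 2.3700 × 71.844 = 170.270 g.
FeO wt% = 170.270 / 477.872 × 100 = 35.63%.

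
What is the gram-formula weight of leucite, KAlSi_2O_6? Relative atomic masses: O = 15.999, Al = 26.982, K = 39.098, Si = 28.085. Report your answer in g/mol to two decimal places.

M = 1·39.098 + 1·26.982 + 2·28.085 + 6·15.999

218.24 g/mol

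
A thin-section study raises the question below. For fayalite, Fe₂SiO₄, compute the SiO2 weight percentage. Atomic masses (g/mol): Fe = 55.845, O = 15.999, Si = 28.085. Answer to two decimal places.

29.49 wt%

Formula mass = 203.771 g/mol.
1 Si → 1.0000 mol SiO2 per formula unit; M(SiO2) = 60.083, so SiO2 mass = 60.083 g.
60.083/203.771 × 100 = 29.49 wt%.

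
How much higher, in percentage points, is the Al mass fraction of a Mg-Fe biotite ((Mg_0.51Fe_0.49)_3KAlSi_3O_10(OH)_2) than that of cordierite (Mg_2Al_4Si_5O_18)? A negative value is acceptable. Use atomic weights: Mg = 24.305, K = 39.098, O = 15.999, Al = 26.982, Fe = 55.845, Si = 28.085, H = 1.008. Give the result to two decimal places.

First mineral: 26.982 g Al in 463.618 g formula = 5.82 wt% Al.
Second mineral: 107.928 g Al in 584.945 g formula = 18.45 wt% Al.
5.82% − 18.45% gives a difference of -12.63 percentage points.

-12.63 percentage points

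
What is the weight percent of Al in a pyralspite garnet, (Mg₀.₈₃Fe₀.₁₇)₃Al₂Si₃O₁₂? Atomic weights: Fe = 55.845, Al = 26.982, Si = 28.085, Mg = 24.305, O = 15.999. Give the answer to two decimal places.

12.87 weight percent

Formula mass = 2.49*24.305 + 0.51*55.845 + 2*26.982 + 3*28.085 + 12*15.999 = 419.207 g/mol, of which 53.964 g is Al.
So Al makes up 53.964/419.207 = 0.1287 of the mass, i.e. 12.87%.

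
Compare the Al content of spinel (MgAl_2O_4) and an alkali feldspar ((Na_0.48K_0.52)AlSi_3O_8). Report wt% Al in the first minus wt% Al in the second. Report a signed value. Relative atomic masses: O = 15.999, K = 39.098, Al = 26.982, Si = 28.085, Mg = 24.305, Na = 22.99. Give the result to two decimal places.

27.96 percentage points

First mineral: 53.964 g Al in 142.265 g formula = 37.93 wt% Al.
Second mineral: 26.982 g Al in 270.595 g formula = 9.97 wt% Al.
37.93% − 9.97% gives a difference of 27.96 percentage points.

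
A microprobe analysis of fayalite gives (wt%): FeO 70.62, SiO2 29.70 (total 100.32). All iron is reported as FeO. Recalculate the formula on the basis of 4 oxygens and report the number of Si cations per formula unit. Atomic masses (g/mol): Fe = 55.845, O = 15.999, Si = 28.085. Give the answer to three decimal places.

1.003 Si apfu

70.62 wt% FeO ÷ 71.844 g/mol = 0.98296 mol, giving 0.98296 Fe and 0.98296 O.
29.70 wt% SiO2 ÷ 60.083 g/mol = 0.49432 mol, giving 0.49432 Si and 0.98864 O.
Oxygen sums to 1.97160; scaling by 4/1.97160 = 2.02881 puts the formula on 4 O.
Si: 0.49432 × 2.02881 = 1.003 atoms per formula unit.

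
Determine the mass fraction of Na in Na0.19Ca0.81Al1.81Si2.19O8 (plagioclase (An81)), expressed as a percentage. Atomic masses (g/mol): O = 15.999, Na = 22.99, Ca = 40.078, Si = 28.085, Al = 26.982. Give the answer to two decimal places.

1.59 wt%

Formula mass = 0.19*22.99 + 0.81*40.078 + 1.81*26.982 + 2.19*28.085 + 8*15.999 = 275.167 g/mol, of which 4.368 g is Na.
So Na makes up 4.368/275.167 = 0.0159 of the mass, i.e. 1.59%.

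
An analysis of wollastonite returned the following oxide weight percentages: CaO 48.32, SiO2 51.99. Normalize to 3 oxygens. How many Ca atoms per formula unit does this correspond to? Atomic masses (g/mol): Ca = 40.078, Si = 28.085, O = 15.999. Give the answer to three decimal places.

CaO (M=56.077): mol = 0.86167; Ca = 0.86167, O = 0.86167.
SiO2 (M=60.083): mol = 0.86530; Si = 0.86530, O = 1.73060.
ΣO = 2.59227; factor = 3/ΣO = 1.15729.
Ca apfu = 0.86167 × 1.15729 = 0.997.

0.997 Ca apfu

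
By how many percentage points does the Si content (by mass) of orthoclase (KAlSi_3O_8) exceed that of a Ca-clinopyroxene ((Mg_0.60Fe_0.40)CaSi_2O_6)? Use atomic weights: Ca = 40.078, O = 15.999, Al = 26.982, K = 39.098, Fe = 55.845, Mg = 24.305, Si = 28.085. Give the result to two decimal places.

Si in KAlSi_3O_8: molar mass 278.327 g/mol; 3×28.085 = 84.255 g → 30.27 wt%.
Si in (Mg_0.60Fe_0.40)CaSi_2O_6: molar mass 229.163 g/mol; 2×28.085 = 56.170 g → 24.51 wt%.
Difference = 30.27 − 24.51 = 5.76 percentage points.

5.76 percentage points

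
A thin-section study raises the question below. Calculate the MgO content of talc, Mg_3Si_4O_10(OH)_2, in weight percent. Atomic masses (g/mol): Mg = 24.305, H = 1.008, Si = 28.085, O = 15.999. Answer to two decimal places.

31.88 wt%

Molar mass of Mg_3Si_4O_10(OH)_2 = 3·24.305 + 4·28.085 + 12·15.999 + 2·1.008 = 379.259 g/mol.
Each formula unit contains 3 Mg, equivalent to 3/1 = 3.0000 mol MgO.
M(MgO) = 1×24.305 + 1×15.999 = 40.304 g/mol.
Mass of MgO per formula unit = 3.0000 × 40.304 = 120.912 g.
MgO wt% = 120.912 / 379.259 × 100 = 31.88%.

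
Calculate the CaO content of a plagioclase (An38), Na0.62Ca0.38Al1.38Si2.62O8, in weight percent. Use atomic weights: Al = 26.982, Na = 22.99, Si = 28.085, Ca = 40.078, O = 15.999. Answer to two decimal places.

7.94 wt%

M(Na0.62Ca0.38Al1.38Si2.62O8) = 268.293 g/mol; M(CaO) = 56.077 g/mol.
Moles CaO per formula unit = 0.38 Ca ÷ 1 = 0.3800.
CaO fraction = (0.3800 × 56.077) / 268.293 = 21.309/268.293 = 0.0794.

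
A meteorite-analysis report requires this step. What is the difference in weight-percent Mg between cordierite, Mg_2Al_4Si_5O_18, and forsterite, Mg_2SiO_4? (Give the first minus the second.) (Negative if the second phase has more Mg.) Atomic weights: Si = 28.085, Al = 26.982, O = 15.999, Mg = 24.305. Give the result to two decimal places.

-26.24 percentage points

First mineral: 48.610 g Mg in 584.945 g formula = 8.31 wt% Mg.
Second mineral: 48.610 g Mg in 140.691 g formula = 34.55 wt% Mg.
8.31% − 34.55% gives a difference of -26.24 percentage points.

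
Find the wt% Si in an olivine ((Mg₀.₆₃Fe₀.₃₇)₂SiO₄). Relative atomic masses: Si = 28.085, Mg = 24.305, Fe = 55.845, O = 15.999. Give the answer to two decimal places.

17.12 mass %

Formula mass = 1.26·24.305 + 0.74·55.845 + 1·28.085 + 4·15.999 = 164.031 g/mol, of which 28.085 g is Si.
So Si makes up 28.085/164.031 = 0.1712 of the mass, i.e. 17.12%.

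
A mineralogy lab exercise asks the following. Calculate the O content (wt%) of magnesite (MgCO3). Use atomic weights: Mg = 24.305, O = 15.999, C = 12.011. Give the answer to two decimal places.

Formula mass = 1·24.305 + 1·12.011 + 3·15.999 = 84.313 g/mol, of which 47.997 g is O.
So O makes up 47.997/84.313 = 0.5693 of the mass, i.e. 56.93%.

56.93 wt%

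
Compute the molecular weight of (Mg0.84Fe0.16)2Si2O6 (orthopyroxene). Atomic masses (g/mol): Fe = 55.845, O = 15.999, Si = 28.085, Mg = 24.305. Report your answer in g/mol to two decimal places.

The formula mass is the sum 1.68*24.305 + 0.32*55.845 + 2*28.085 + 6*15.999.

210.87 g/mol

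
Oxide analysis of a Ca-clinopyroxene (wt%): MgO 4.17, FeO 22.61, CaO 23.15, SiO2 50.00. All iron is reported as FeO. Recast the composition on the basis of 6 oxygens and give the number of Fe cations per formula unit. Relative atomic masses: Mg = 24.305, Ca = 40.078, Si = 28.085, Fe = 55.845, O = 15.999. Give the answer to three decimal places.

MgO (M=40.304): mol = 0.10346; Mg = 0.10346, O = 0.10346.
FeO (M=71.844): mol = 0.31471; Fe = 0.31471, O = 0.31471.
CaO (M=56.077): mol = 0.41283; Ca = 0.41283, O = 0.41283.
SiO2 (M=60.083): mol = 0.83218; Si = 0.83218, O = 1.66436.
ΣO = 2.49536; factor = 6/ΣO = 2.40446.
Fe apfu = 0.31471 × 2.40446 = 0.757.

0.757 Fe apfu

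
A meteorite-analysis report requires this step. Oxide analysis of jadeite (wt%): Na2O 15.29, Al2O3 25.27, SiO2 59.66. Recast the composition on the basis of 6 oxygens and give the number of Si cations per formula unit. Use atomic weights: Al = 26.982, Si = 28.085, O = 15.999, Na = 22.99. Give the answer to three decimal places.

2.002 Si apfu

Na2O: 15.29/61.979 = 0.24670 mol → 0.49340 mol Na, 0.24670 mol O.
Al2O3: 25.27/101.961 = 0.24784 mol → 0.49568 mol Al, 0.74352 mol O.
SiO2: 59.66/60.083 = 0.99296 mol → 0.99296 mol Si, 1.98592 mol O.
Total oxygen = 2.97614 mol. Normalization factor = 6/2.97614 = 2.01603.
Si per 6 O = 0.99296 × 2.01603 = 2.002.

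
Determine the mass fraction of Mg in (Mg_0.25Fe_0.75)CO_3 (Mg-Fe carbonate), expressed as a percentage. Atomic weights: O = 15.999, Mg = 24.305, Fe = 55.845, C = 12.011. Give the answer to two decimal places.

5.63 mass %

Formula mass = 0.25·24.305 + 0.75·55.845 + 1·12.011 + 3·15.999 = 107.968 g/mol, of which 6.076 g is Mg.
So Mg makes up 6.076/107.968 = 0.0563 of the mass, i.e. 5.63%.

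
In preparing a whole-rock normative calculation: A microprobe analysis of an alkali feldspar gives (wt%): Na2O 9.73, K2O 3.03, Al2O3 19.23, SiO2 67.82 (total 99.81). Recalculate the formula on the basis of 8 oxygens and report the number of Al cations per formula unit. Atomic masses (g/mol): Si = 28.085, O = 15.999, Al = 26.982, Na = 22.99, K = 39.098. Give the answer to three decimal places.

1.002 Al apfu

9.73 wt% Na2O ÷ 61.979 g/mol = 0.15699 mol, giving 0.31398 Na and 0.15699 O.
3.03 wt% K2O ÷ 94.195 g/mol = 0.03217 mol, giving 0.06434 K and 0.03217 O.
19.23 wt% Al2O3 ÷ 101.961 g/mol = 0.18860 mol, giving 0.37720 Al and 0.56580 O.
67.82 wt% SiO2 ÷ 60.083 g/mol = 1.12877 mol, giving 1.12877 Si and 2.25754 O.
Oxygen sums to 3.01250; scaling by 8/3.01250 = 2.65560 puts the formula on 8 O.
Al: 0.37720 × 2.65560 = 1.002 atoms per formula unit.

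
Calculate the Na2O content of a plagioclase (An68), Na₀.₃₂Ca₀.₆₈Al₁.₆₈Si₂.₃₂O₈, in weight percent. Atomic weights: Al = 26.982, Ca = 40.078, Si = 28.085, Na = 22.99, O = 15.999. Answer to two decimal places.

Formula mass = 273.089 g/mol.
0.32 Na → 0.1600 mol Na2O per formula unit; M(Na2O) = 61.979, so Na2O mass = 9.917 g.
9.917/273.089 × 100 = 3.63 wt%.

3.63 wt%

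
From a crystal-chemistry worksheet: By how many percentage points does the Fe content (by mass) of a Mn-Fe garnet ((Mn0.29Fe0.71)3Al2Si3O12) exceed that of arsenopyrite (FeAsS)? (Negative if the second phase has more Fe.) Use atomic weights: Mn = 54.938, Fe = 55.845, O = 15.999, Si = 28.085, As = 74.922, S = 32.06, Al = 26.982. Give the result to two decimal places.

M((Mn0.29Fe0.71)3Al2Si3O12) = 496.953 g/mol, so wt% Fe = 118.950/496.953 × 100 = 23.94%.
M(FeAsS) = 162.827 g/mol, so wt% Fe = 55.845/162.827 × 100 = 34.30%.
23.94 − 34.30 = -10.36 pp.

-10.36 percentage points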